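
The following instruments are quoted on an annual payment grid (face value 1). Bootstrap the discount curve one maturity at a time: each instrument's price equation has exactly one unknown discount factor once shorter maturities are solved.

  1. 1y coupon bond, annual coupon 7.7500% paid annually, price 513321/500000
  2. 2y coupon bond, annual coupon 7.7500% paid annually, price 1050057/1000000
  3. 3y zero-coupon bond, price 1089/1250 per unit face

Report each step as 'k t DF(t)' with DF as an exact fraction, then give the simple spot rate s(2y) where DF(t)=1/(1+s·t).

1 1 1191/1250
2 2 453/500
3 3 1089/1250
s(2y) = (1/(453/500) − 1)/(2) = 47/906 ≈ 5.1876%

step 1 [1y] bond c/1=31/400: DF=(513321/500000 − 31/400·(0))/(1+31/400) = 1191/1250 ≈ 0.952800
step 2 [2y] bond c/1=31/400: DF=(1050057/1000000 − 31/400·(0.952800))/(1+31/400) = 453/500 ≈ 0.906000
step 3 [3y] zero: DF = P = 1089/1250 ≈ 0.871200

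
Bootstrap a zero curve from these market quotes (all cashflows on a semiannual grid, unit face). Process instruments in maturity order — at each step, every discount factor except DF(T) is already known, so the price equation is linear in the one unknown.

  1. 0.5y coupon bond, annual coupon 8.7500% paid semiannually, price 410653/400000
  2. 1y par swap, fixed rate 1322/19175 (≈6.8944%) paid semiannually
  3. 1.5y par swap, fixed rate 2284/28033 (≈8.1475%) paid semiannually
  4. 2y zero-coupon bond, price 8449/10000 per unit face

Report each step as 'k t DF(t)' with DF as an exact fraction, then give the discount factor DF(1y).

1 1/2 2459/2500
2 1 9339/10000
3 3/2 4429/5000
4 2 8449/10000
DF(1y) = 9339/10000 ≈ 0.933900

step 1 [0.5y] bond c/2=7/160: DF=(410653/400000 − 7/160·(0))/(1+7/160) = 2459/2500 ≈ 0.983600
step 2 [1y] swap r/2=661/19175: DF=(1 − 661/19175·(0.983600))/(1+661/19175) = 9339/10000 ≈ 0.933900
step 3 [1.5y] swap r/2=1142/28033: DF=(1 − 1142/28033·(0.983600+0.933900))/(1+1142/28033) = 4429/5000 ≈ 0.885800
step 4 [2y] zero: DF = P = 8449/10000 ≈ 0.844900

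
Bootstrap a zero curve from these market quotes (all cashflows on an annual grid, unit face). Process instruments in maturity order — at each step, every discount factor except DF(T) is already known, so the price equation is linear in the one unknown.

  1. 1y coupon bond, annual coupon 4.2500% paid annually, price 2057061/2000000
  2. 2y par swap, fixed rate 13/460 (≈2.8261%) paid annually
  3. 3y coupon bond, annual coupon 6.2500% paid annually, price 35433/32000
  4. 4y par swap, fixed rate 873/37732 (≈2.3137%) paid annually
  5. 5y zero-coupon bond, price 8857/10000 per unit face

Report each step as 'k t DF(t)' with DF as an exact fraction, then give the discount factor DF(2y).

1 1 4933/5000
2 2 4727/5000
3 3 1857/2000
4 4 9127/10000
5 5 8857/10000
DF(2y) = 4727/5000 ≈ 0.945400

step 1 [1y] bond c/1=17/400: DF=(2057061/2000000 − 17/400·(0))/(1+17/400) = 4933/5000 ≈ 0.986600
step 2 [2y] swap r/1=13/460: DF=(1 − 13/460·(0.986600))/(1+13/460) = 4727/5000 ≈ 0.945400
step 3 [3y] bond c/1=1/16: DF=(35433/32000 − 1/16·(0.986600+0.945400))/(1+1/16) = 1857/2000 ≈ 0.928500
step 4 [4y] swap r/1=873/37732: DF=(1 − 873/37732·(0.986600+0.945400+0.928500))/(1+873/37732) = 9127/10000 ≈ 0.912700
step 5 [5y] zero: DF = P = 8857/10000 ≈ 0.885700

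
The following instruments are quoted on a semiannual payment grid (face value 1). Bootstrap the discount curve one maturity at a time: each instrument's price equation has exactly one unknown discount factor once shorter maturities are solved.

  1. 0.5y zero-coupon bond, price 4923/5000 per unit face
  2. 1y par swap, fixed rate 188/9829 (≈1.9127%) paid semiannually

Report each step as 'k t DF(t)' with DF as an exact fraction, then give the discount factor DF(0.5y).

step 1 [0.5y] zero: DF = P = 4923/5000 ≈ 0.984600
step 2 [1y] swap r/2=94/9829: DF=(1 − 94/9829·(0.984600))/(1+94/9829) = 2453/2500 ≈ 0.981200

1 1/2 4923/5000
2 1 2453/2500
DF(0.5y) = 4923/5000 ≈ 0.984600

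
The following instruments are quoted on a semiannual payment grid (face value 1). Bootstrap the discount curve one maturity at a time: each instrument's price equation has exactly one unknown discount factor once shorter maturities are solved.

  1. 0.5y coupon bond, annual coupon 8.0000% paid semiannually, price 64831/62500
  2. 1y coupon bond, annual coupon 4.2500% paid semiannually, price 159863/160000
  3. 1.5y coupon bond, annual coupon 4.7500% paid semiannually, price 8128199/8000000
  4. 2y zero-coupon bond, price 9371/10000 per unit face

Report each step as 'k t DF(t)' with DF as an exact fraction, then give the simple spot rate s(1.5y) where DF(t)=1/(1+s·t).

1 1/2 4987/5000
2 1 1197/1250
3 3/2 9471/10000
4 2 9371/10000
s(1.5y) = (1/(9471/10000) − 1)/(3/2) = 1058/28413 ≈ 3.7236%

step 1 [0.5y] bond c/2=1/25: DF=(64831/62500 − 1/25·(0))/(1+1/25) = 4987/5000 ≈ 0.997400
step 2 [1y] bond c/2=17/800: DF=(159863/160000 − 17/800·(0.997400))/(1+17/800) = 1197/1250 ≈ 0.957600
step 3 [1.5y] bond c/2=19/800: DF=(8128199/8000000 − 19/800·(0.997400+0.957600))/(1+19/800) = 9471/10000 ≈ 0.947100
step 4 [2y] zero: DF = P = 9371/10000 ≈ 0.937100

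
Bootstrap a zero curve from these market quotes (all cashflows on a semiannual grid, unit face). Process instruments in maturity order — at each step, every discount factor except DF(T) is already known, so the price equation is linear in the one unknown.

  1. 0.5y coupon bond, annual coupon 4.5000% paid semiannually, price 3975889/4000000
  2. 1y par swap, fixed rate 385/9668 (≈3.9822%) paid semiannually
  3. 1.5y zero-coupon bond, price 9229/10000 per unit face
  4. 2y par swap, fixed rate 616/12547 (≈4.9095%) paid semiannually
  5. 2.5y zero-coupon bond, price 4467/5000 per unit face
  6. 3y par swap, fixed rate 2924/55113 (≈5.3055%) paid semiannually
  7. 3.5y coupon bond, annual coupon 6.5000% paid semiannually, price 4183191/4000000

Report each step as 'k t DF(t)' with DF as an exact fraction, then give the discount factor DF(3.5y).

step 1 [0.5y] bond c/2=9/400: DF=(3975889/4000000 − 9/400·(0))/(1+9/400) = 9721/10000 ≈ 0.972100
step 2 [1y] swap r/2=385/19336: DF=(1 − 385/19336·(0.972100))/(1+385/19336) = 1923/2000 ≈ 0.961500
step 3 [1.5y] zero: DF = P = 9229/10000 ≈ 0.922900
step 4 [2y] swap r/2=308/12547: DF=(1 − 308/12547·(0.972100+0.961500+0.922900))/(1+308/12547) = 2269/2500 ≈ 0.907600
step 5 [2.5y] zero: DF = P = 4467/5000 ≈ 0.893400
step 6 [3y] swap r/2=1462/55113: DF=(1 − 1462/55113·(0.972100+0.961500+0.922900+0.907600+0.893400))/(1+1462/55113) = 4269/5000 ≈ 0.853800
step 7 [3.5y] bond c/2=13/400: DF=(4183191/4000000 − 13/400·(0.972100+0.961500+0.922900+0.907600+0.893400+0.853800))/(1+13/400) = 4197/5000 ≈ 0.839400

1 1/2 9721/10000
2 1 1923/2000
3 3/2 9229/10000
4 2 2269/2500
5 5/2 4467/5000
6 3 4269/5000
7 7/2 4197/5000
DF(3.5y) = 4197/5000 ≈ 0.839400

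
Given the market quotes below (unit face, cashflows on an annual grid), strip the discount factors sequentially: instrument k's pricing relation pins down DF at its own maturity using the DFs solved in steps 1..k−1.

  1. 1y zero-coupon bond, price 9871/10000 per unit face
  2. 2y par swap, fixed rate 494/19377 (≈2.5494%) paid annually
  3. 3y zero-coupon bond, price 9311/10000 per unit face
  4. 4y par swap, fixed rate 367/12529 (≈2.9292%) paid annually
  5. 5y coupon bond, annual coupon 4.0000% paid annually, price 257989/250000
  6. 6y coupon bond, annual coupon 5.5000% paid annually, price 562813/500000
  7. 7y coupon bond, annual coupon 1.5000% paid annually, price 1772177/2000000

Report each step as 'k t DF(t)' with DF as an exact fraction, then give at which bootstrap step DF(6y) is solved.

1 1 9871/10000
2 2 4753/5000
3 3 9311/10000
4 4 8899/10000
5 5 8477/10000
6 6 2067/2500
7 7 7927/10000
DF(6y) is solved at step 6

step 1 [1y] zero: DF = P = 9871/10000 ≈ 0.987100
step 2 [2y] swap r/1=494/19377: DF=(1 − 494/19377·(0.987100))/(1+494/19377) = 4753/5000 ≈ 0.950600
step 3 [3y] zero: DF = P = 9311/10000 ≈ 0.931100
step 4 [4y] swap r/1=367/12529: DF=(1 − 367/12529·(0.987100+0.950600+0.931100))/(1+367/12529) = 8899/10000 ≈ 0.889900
step 5 [5y] bond c/1=1/25: DF=(257989/250000 − 1/25·(0.987100+0.950600+0.931100+0.889900))/(1+1/25) = 8477/10000 ≈ 0.847700
step 6 [6y] bond c/1=11/200: DF=(562813/500000 − 11/200·(0.987100+0.950600+0.931100+0.889900+0.847700))/(1+11/200) = 2067/2500 ≈ 0.826800
step 7 [7y] bond c/1=3/200: DF=(1772177/2000000 − 3/200·(0.987100+0.950600+0.931100+0.889900+0.847700+0.826800))/(1+3/200) = 7927/10000 ≈ 0.792700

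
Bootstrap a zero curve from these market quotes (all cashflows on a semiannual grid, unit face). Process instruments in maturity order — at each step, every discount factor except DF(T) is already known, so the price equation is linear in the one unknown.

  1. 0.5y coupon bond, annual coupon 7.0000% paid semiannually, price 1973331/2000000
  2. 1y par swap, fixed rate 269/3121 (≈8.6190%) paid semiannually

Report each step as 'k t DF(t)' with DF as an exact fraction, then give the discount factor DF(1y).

1 1/2 9533/10000
2 1 9193/10000
DF(1y) = 9193/10000 ≈ 0.919300

step 1 [0.5y] bond c/2=7/200: DF=(1973331/2000000 − 7/200·(0))/(1+7/200) = 9533/10000 ≈ 0.953300
step 2 [1y] swap r/2=269/6242: DF=(1 − 269/6242·(0.953300))/(1+269/6242) = 9193/10000 ≈ 0.919300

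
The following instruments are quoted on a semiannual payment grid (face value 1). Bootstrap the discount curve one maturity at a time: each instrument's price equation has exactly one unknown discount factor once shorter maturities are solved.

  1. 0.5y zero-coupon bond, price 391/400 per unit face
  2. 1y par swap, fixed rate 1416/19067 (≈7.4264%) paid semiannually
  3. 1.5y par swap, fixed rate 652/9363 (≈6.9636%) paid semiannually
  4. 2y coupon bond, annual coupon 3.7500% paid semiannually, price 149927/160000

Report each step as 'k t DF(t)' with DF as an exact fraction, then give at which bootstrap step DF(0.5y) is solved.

step 1 [0.5y] zero: DF = P = 391/400 ≈ 0.977500
step 2 [1y] swap r/2=708/19067: DF=(1 − 708/19067·(0.977500))/(1+708/19067) = 2323/2500 ≈ 0.929200
step 3 [1.5y] swap r/2=326/9363: DF=(1 − 326/9363·(0.977500+0.929200))/(1+326/9363) = 4511/5000 ≈ 0.902200
step 4 [2y] bond c/2=3/160: DF=(149927/160000 − 3/160·(0.977500+0.929200+0.902200))/(1+3/160) = 8681/10000 ≈ 0.868100

1 1/2 391/400
2 1 2323/2500
3 3/2 4511/5000
4 2 8681/10000
DF(0.5y) is solved at step 1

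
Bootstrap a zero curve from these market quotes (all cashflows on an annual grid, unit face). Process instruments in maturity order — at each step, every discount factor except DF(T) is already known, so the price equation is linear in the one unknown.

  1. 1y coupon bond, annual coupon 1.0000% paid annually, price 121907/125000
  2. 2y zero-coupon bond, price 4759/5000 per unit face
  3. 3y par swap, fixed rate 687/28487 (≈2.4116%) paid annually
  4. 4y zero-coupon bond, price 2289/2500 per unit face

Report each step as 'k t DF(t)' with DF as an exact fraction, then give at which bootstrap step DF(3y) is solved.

step 1 [1y] bond c/1=1/100: DF=(121907/125000 − 1/100·(0))/(1+1/100) = 1207/1250 ≈ 0.965600
step 2 [2y] zero: DF = P = 4759/5000 ≈ 0.951800
step 3 [3y] swap r/1=687/28487: DF=(1 − 687/28487·(0.965600+0.951800))/(1+687/28487) = 9313/10000 ≈ 0.931300
step 4 [4y] zero: DF = P = 2289/2500 ≈ 0.915600

1 1 1207/1250
2 2 4759/5000
3 3 9313/10000
4 4 2289/2500
DF(3y) is solved at step 3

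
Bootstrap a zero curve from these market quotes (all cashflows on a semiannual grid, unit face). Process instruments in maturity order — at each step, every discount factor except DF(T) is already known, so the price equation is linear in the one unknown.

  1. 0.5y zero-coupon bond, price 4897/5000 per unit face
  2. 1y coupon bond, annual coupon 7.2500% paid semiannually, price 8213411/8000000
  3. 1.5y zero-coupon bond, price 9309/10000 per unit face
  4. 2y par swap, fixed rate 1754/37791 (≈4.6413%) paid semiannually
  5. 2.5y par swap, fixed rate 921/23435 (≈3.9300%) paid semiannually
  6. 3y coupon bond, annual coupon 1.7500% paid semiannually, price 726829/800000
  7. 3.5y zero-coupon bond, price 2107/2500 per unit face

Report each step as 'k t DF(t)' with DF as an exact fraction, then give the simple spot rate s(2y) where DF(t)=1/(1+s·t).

1 1/2 4897/5000
2 1 1913/2000
3 3/2 9309/10000
4 2 9123/10000
5 5/2 9079/10000
6 3 43/50
7 7/2 2107/2500
s(2y) = (1/(9123/10000) − 1)/(2) = 877/18246 ≈ 4.8065%

step 1 [0.5y] zero: DF = P = 4897/5000 ≈ 0.979400
step 2 [1y] bond c/2=29/800: DF=(8213411/8000000 − 29/800·(0.979400))/(1+29/800) = 1913/2000 ≈ 0.956500
step 3 [1.5y] zero: DF = P = 9309/10000 ≈ 0.930900
step 4 [2y] swap r/2=877/37791: DF=(1 − 877/37791·(0.979400+0.956500+0.930900))/(1+877/37791) = 9123/10000 ≈ 0.912300
step 5 [2.5y] swap r/2=921/46870: DF=(1 − 921/46870·(0.979400+0.956500+0.930900+0.912300))/(1+921/46870) = 9079/10000 ≈ 0.907900
step 6 [3y] bond c/2=7/800: DF=(726829/800000 − 7/800·(0.979400+0.956500+0.930900+0.912300+0.907900))/(1+7/800) = 43/50 ≈ 0.860000
step 7 [3.5y] zero: DF = P = 2107/2500 ≈ 0.842800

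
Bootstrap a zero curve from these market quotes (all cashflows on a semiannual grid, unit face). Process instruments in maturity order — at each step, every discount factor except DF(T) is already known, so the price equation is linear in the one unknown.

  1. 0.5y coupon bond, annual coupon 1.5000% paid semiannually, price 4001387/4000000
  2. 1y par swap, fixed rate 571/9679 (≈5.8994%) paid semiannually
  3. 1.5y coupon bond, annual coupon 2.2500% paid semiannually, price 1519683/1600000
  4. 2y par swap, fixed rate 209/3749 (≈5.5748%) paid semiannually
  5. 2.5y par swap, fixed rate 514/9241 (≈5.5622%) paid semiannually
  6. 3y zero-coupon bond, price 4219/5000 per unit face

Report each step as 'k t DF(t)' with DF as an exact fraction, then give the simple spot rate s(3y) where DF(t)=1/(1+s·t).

step 1 [0.5y] bond c/2=3/400: DF=(4001387/4000000 − 3/400·(0))/(1+3/400) = 9929/10000 ≈ 0.992900
step 2 [1y] swap r/2=571/19358: DF=(1 − 571/19358·(0.992900))/(1+571/19358) = 9429/10000 ≈ 0.942900
step 3 [1.5y] bond c/2=9/800: DF=(1519683/1600000 − 9/800·(0.992900+0.942900))/(1+9/800) = 9177/10000 ≈ 0.917700
step 4 [2y] swap r/2=209/7498: DF=(1 − 209/7498·(0.992900+0.942900+0.917700))/(1+209/7498) = 1791/2000 ≈ 0.895500
step 5 [2.5y] swap r/2=257/9241: DF=(1 − 257/9241·(0.992900+0.942900+0.917700+0.895500))/(1+257/9241) = 1743/2000 ≈ 0.871500
step 6 [3y] zero: DF = P = 4219/5000 ≈ 0.843800

1 1/2 9929/10000
2 1 9429/10000
3 3/2 9177/10000
4 2 1791/2000
5 5/2 1743/2000
6 3 4219/5000
s(3y) = (1/(4219/5000) − 1)/(3) = 781/12657 ≈ 6.1705%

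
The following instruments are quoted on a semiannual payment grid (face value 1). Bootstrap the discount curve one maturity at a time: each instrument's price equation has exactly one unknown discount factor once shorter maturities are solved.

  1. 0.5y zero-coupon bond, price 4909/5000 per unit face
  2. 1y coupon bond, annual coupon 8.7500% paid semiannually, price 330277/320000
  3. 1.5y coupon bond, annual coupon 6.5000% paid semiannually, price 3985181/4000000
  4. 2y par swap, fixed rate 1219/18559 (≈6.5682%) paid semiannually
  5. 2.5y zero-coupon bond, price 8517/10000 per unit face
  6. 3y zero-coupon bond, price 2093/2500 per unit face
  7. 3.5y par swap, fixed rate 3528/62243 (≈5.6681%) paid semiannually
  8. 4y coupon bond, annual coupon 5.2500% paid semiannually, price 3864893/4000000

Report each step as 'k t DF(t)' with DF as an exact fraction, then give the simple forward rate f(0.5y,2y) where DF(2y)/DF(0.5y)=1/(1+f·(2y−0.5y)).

step 1 [0.5y] zero: DF = P = 4909/5000 ≈ 0.981800
step 2 [1y] bond c/2=7/160: DF=(330277/320000 − 7/160·(0.981800))/(1+7/160) = 9477/10000 ≈ 0.947700
step 3 [1.5y] bond c/2=13/400: DF=(3985181/4000000 − 13/400·(0.981800+0.947700))/(1+13/400) = 4521/5000 ≈ 0.904200
step 4 [2y] swap r/2=1219/37118: DF=(1 − 1219/37118·(0.981800+0.947700+0.904200))/(1+1219/37118) = 8781/10000 ≈ 0.878100
step 5 [2.5y] zero: DF = P = 8517/10000 ≈ 0.851700
step 6 [3y] zero: DF = P = 2093/2500 ≈ 0.837200
step 7 [3.5y] swap r/2=1764/62243: DF=(1 − 1764/62243·(0.981800+0.947700+0.904200+0.878100+0.851700+0.837200))/(1+1764/62243) = 2059/2500 ≈ 0.823600
step 8 [4y] bond c/2=21/800: DF=(3864893/4000000 − 21/800·(0.981800+0.947700+0.904200+0.878100+0.851700+0.837200+0.823600))/(1+21/800) = 7823/10000 ≈ 0.782300

1 1/2 4909/5000
2 1 9477/10000
3 3/2 4521/5000
4 2 8781/10000
5 5/2 8517/10000
6 3 2093/2500
7 7/2 2059/2500
8 4 7823/10000
f(0.5y,2y) = ((4909/5000)/(8781/10000) − 1)/(3/2) = 2074/26343 ≈ 7.8731%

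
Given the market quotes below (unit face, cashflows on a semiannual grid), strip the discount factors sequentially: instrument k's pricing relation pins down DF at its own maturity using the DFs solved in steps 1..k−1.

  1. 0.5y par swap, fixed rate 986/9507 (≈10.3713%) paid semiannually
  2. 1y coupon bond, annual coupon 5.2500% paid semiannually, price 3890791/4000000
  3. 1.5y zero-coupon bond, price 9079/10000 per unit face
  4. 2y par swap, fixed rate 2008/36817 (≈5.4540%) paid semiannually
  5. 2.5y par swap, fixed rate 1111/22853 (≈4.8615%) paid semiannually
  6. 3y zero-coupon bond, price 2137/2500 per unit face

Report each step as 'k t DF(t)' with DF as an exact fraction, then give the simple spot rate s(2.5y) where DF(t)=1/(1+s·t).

1 1/2 9507/10000
2 1 1847/2000
3 3/2 9079/10000
4 2 2249/2500
5 5/2 8889/10000
6 3 2137/2500
s(2.5y) = (1/(8889/10000) − 1)/(5/2) = 2222/44445 ≈ 4.9994%

step 1 [0.5y] swap r/2=493/9507: DF=(1 − 493/9507·(0))/(1+493/9507) = 9507/10000 ≈ 0.950700
step 2 [1y] bond c/2=21/800: DF=(3890791/4000000 − 21/800·(0.950700))/(1+21/800) = 1847/2000 ≈ 0.923500
step 3 [1.5y] zero: DF = P = 9079/10000 ≈ 0.907900
step 4 [2y] swap r/2=1004/36817: DF=(1 − 1004/36817·(0.950700+0.923500+0.907900))/(1+1004/36817) = 2249/2500 ≈ 0.899600
step 5 [2.5y] swap r/2=1111/45706: DF=(1 − 1111/45706·(0.950700+0.923500+0.907900+0.899600))/(1+1111/45706) = 8889/10000 ≈ 0.888900
step 6 [3y] zero: DF = P = 2137/2500 ≈ 0.854800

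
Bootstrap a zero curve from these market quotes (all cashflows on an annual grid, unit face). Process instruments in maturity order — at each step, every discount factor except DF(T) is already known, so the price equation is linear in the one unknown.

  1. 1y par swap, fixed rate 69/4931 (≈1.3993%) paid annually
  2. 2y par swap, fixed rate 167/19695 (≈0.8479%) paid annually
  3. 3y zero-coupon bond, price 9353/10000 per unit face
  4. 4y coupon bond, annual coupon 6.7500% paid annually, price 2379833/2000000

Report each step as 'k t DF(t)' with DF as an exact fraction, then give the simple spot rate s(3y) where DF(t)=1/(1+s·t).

step 1 [1y] swap r/1=69/4931: DF=(1 − 69/4931·(0))/(1+69/4931) = 4931/5000 ≈ 0.986200
step 2 [2y] swap r/1=167/19695: DF=(1 − 167/19695·(0.986200))/(1+167/19695) = 9833/10000 ≈ 0.983300
step 3 [3y] zero: DF = P = 9353/10000 ≈ 0.935300
step 4 [4y] bond c/1=27/400: DF=(2379833/2000000 − 27/400·(0.986200+0.983300+0.935300))/(1+27/400) = 931/1000 ≈ 0.931000

1 1 4931/5000
2 2 9833/10000
3 3 9353/10000
4 4 931/1000
s(3y) = (1/(9353/10000) − 1)/(3) = 647/28059 ≈ 2.3059%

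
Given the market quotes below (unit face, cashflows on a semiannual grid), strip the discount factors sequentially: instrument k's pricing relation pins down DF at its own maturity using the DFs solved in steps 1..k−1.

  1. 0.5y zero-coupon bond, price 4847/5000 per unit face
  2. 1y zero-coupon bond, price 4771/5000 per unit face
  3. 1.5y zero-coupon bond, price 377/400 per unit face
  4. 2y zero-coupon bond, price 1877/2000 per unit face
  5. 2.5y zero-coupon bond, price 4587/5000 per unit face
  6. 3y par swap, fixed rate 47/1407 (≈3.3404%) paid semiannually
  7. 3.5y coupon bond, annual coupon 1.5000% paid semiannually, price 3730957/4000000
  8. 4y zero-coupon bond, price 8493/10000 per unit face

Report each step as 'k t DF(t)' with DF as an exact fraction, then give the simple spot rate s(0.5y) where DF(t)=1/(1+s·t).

step 1 [0.5y] zero: DF = P = 4847/5000 ≈ 0.969400
step 2 [1y] zero: DF = P = 4771/5000 ≈ 0.954200
step 3 [1.5y] zero: DF = P = 377/400 ≈ 0.942500
step 4 [2y] zero: DF = P = 1877/2000 ≈ 0.938500
step 5 [2.5y] zero: DF = P = 4587/5000 ≈ 0.917400
step 6 [3y] swap r/2=47/2814: DF=(1 − 47/2814·(0.969400+0.954200+0.942500+0.938500+0.917400))/(1+47/2814) = 453/500 ≈ 0.906000
step 7 [3.5y] bond c/2=3/400: DF=(3730957/4000000 − 3/400·(0.969400+0.954200+0.942500+0.938500+0.917400+0.906000))/(1+3/400) = 8839/10000 ≈ 0.883900
step 8 [4y] zero: DF = P = 8493/10000 ≈ 0.849300

1 1/2 4847/5000
2 1 4771/5000
3 3/2 377/400
4 2 1877/2000
5 5/2 4587/5000
6 3 453/500
7 7/2 8839/10000
8 4 8493/10000
s(0.5y) = (1/(4847/5000) − 1)/(1/2) = 306/4847 ≈ 6.3132%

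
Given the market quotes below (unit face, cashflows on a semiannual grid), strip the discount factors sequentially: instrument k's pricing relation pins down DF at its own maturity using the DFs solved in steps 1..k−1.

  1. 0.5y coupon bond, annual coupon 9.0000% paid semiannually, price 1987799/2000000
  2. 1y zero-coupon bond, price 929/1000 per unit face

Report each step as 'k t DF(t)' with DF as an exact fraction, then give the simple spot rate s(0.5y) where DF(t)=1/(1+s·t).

1 1/2 9511/10000
2 1 929/1000
s(0.5y) = (1/(9511/10000) − 1)/(1/2) = 978/9511 ≈ 10.2828%

step 1 [0.5y] bond c/2=9/200: DF=(1987799/2000000 − 9/200·(0))/(1+9/200) = 9511/10000 ≈ 0.951100
step 2 [1y] zero: DF = P = 929/1000 ≈ 0.929000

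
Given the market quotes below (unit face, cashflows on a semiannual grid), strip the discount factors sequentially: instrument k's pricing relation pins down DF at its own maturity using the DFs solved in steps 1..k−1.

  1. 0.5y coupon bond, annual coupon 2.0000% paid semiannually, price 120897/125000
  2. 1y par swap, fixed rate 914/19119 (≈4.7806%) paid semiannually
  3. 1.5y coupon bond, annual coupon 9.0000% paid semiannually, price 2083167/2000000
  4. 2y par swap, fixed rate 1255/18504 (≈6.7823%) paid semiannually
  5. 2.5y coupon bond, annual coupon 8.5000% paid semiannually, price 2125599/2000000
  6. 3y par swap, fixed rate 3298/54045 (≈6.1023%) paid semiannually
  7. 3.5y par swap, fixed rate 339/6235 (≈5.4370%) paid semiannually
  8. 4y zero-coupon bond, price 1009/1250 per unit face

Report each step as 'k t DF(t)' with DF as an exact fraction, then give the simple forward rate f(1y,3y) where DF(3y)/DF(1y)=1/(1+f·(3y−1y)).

1 1/2 1197/1250
2 1 9543/10000
3 3/2 1143/1250
4 2 1749/2000
5 5/2 4343/5000
6 3 8351/10000
7 7/2 1661/2000
8 4 1009/1250
f(1y,3y) = ((9543/10000)/(8351/10000) − 1)/(2) = 596/8351 ≈ 7.1369%

step 1 [0.5y] bond c/2=1/100: DF=(120897/125000 − 1/100·(0))/(1+1/100) = 1197/1250 ≈ 0.957600
step 2 [1y] swap r/2=457/19119: DF=(1 − 457/19119·(0.957600))/(1+457/19119) = 9543/10000 ≈ 0.954300
step 3 [1.5y] bond c/2=9/200: DF=(2083167/2000000 − 9/200·(0.957600+0.954300))/(1+9/200) = 1143/1250 ≈ 0.914400
step 4 [2y] swap r/2=1255/37008: DF=(1 − 1255/37008·(0.957600+0.954300+0.914400))/(1+1255/37008) = 1749/2000 ≈ 0.874500
step 5 [2.5y] bond c/2=17/400: DF=(2125599/2000000 − 17/400·(0.957600+0.954300+0.914400+0.874500))/(1+17/400) = 4343/5000 ≈ 0.868600
step 6 [3y] swap r/2=1649/54045: DF=(1 − 1649/54045·(0.957600+0.954300+0.914400+0.874500+0.868600))/(1+1649/54045) = 8351/10000 ≈ 0.835100
step 7 [3.5y] swap r/2=339/12470: DF=(1 − 339/12470·(0.957600+0.954300+0.914400+0.874500+0.868600+0.835100))/(1+339/12470) = 1661/2000 ≈ 0.830500
step 8 [4y] zero: DF = P = 1009/1250 ≈ 0.807200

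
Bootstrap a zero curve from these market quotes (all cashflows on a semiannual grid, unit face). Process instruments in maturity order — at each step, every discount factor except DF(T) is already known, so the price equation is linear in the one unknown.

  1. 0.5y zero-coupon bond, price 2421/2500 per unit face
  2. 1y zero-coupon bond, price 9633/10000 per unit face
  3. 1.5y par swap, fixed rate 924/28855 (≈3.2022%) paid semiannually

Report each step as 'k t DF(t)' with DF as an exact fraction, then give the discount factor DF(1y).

1 1/2 2421/2500
2 1 9633/10000
3 3/2 4769/5000
DF(1y) = 9633/10000 ≈ 0.963300

step 1 [0.5y] zero: DF = P = 2421/2500 ≈ 0.968400
step 2 [1y] zero: DF = P = 9633/10000 ≈ 0.963300
step 3 [1.5y] swap r/2=462/28855: DF=(1 − 462/28855·(0.968400+0.963300))/(1+462/28855) = 4769/5000 ≈ 0.953800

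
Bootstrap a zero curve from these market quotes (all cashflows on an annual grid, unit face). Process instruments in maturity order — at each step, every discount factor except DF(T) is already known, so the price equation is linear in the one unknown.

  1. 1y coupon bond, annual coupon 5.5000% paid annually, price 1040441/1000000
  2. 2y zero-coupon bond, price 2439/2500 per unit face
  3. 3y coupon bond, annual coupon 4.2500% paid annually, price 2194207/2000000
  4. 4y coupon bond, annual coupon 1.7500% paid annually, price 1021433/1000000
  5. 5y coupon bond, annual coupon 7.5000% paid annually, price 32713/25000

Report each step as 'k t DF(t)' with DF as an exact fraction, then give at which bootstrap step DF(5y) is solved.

step 1 [1y] bond c/1=11/200: DF=(1040441/1000000 − 11/200·(0))/(1+11/200) = 4931/5000 ≈ 0.986200
step 2 [2y] zero: DF = P = 2439/2500 ≈ 0.975600
step 3 [3y] bond c/1=17/400: DF=(2194207/2000000 − 17/400·(0.986200+0.975600))/(1+17/400) = 2431/2500 ≈ 0.972400
step 4 [4y] bond c/1=7/400: DF=(1021433/1000000 − 7/400·(0.986200+0.975600+0.972400))/(1+7/400) = 4767/5000 ≈ 0.953400
step 5 [5y] bond c/1=3/40: DF=(32713/25000 − 3/40·(0.986200+0.975600+0.972400+0.953400))/(1+3/40) = 473/500 ≈ 0.946000

1 1 4931/5000
2 2 2439/2500
3 3 2431/2500
4 4 4767/5000
5 5 473/500
DF(5y) is solved at step 5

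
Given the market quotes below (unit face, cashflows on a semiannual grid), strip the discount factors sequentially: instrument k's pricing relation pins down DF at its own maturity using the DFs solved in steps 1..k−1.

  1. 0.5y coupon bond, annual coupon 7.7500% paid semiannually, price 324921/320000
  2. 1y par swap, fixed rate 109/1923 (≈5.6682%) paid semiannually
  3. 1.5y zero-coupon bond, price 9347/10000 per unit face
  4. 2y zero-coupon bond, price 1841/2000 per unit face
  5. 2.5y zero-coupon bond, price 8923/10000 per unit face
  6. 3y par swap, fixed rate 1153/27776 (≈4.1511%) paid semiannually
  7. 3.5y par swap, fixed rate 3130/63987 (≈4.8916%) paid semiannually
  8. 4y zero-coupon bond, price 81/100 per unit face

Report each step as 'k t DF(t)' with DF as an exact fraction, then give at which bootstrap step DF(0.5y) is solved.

step 1 [0.5y] bond c/2=31/800: DF=(324921/320000 − 31/800·(0))/(1+31/800) = 391/400 ≈ 0.977500
step 2 [1y] swap r/2=109/3846: DF=(1 − 109/3846·(0.977500))/(1+109/3846) = 1891/2000 ≈ 0.945500
step 3 [1.5y] zero: DF = P = 9347/10000 ≈ 0.934700
step 4 [2y] zero: DF = P = 1841/2000 ≈ 0.920500
step 5 [2.5y] zero: DF = P = 8923/10000 ≈ 0.892300
step 6 [3y] swap r/2=1153/55552: DF=(1 − 1153/55552·(0.977500+0.945500+0.934700+0.920500+0.892300))/(1+1153/55552) = 8847/10000 ≈ 0.884700
step 7 [3.5y] swap r/2=1565/63987: DF=(1 − 1565/63987·(0.977500+0.945500+0.934700+0.920500+0.892300+0.884700))/(1+1565/63987) = 1687/2000 ≈ 0.843500
step 8 [4y] zero: DF = P = 81/100 ≈ 0.810000

1 1/2 391/400
2 1 1891/2000
3 3/2 9347/10000
4 2 1841/2000
5 5/2 8923/10000
6 3 8847/10000
7 7/2 1687/2000
8 4 81/100
DF(0.5y) is solved at step 1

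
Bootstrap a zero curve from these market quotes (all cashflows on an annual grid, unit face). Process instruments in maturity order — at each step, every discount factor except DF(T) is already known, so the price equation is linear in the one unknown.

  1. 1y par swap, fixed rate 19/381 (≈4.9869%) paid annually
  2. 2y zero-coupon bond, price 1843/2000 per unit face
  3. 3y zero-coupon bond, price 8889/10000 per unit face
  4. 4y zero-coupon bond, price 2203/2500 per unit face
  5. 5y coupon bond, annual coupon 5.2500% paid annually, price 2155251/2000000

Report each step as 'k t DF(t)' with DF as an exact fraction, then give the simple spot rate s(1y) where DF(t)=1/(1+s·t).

step 1 [1y] swap r/1=19/381: DF=(1 − 19/381·(0))/(1+19/381) = 381/400 ≈ 0.952500
step 2 [2y] zero: DF = P = 1843/2000 ≈ 0.921500
step 3 [3y] zero: DF = P = 8889/10000 ≈ 0.888900
step 4 [4y] zero: DF = P = 2203/2500 ≈ 0.881200
step 5 [5y] bond c/1=21/400: DF=(2155251/2000000 − 21/400·(0.952500+0.921500+0.888900+0.881200))/(1+21/400) = 8421/10000 ≈ 0.842100

1 1 381/400
2 2 1843/2000
3 3 8889/10000
4 4 2203/2500
5 5 8421/10000
s(1y) = (1/(381/400) − 1)/(1) = 19/381 ≈ 4.9869%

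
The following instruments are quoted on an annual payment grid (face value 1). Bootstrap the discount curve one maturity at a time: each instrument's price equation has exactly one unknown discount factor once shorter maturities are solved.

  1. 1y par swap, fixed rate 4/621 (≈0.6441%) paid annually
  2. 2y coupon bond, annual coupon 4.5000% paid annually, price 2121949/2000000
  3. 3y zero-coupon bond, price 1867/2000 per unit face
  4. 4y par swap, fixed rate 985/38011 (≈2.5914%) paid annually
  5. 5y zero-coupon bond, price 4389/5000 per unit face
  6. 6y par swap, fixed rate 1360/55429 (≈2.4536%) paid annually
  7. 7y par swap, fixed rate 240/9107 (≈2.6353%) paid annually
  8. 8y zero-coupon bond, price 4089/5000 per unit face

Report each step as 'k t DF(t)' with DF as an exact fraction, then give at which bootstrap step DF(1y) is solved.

step 1 [1y] swap r/1=4/621: DF=(1 − 4/621·(0))/(1+4/621) = 621/625 ≈ 0.993600
step 2 [2y] bond c/1=9/200: DF=(2121949/2000000 − 9/200·(0.993600))/(1+9/200) = 389/400 ≈ 0.972500
step 3 [3y] zero: DF = P = 1867/2000 ≈ 0.933500
step 4 [4y] swap r/1=985/38011: DF=(1 − 985/38011·(0.993600+0.972500+0.933500))/(1+985/38011) = 1803/2000 ≈ 0.901500
step 5 [5y] zero: DF = P = 4389/5000 ≈ 0.877800
step 6 [6y] swap r/1=1360/55429: DF=(1 − 1360/55429·(0.993600+0.972500+0.933500+0.901500+0.877800))/(1+1360/55429) = 108/125 ≈ 0.864000
step 7 [7y] swap r/1=240/9107: DF=(1 − 240/9107·(0.993600+0.972500+0.933500+0.901500+0.877800+0.864000))/(1+240/9107) = 104/125 ≈ 0.832000
step 8 [8y] zero: DF = P = 4089/5000 ≈ 0.817800

1 1 621/625
2 2 389/400
3 3 1867/2000
4 4 1803/2000
5 5 4389/5000
6 6 108/125
7 7 104/125
8 8 4089/5000
DF(1y) is solved at step 1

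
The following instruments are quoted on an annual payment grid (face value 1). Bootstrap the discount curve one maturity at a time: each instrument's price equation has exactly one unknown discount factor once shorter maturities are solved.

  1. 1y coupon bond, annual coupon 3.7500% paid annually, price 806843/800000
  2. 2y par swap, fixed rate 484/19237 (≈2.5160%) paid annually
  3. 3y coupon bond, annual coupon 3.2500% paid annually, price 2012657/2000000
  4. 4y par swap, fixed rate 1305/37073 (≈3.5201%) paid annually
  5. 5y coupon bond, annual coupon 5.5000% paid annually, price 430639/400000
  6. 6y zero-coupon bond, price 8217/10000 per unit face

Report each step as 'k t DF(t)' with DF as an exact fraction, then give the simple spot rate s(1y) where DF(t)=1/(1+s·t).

1 1 9721/10000
2 2 2379/2500
3 3 9141/10000
4 4 1739/2000
5 5 517/625
6 6 8217/10000
s(1y) = (1/(9721/10000) − 1)/(1) = 279/9721 ≈ 2.8701%

step 1 [1y] bond c/1=3/80: DF=(806843/800000 − 3/80·(0))/(1+3/80) = 9721/10000 ≈ 0.972100
step 2 [2y] swap r/1=484/19237: DF=(1 − 484/19237·(0.972100))/(1+484/19237) = 2379/2500 ≈ 0.951600
step 3 [3y] bond c/1=13/400: DF=(2012657/2000000 − 13/400·(0.972100+0.951600))/(1+13/400) = 9141/10000 ≈ 0.914100
step 4 [4y] swap r/1=1305/37073: DF=(1 − 1305/37073·(0.972100+0.951600+0.914100))/(1+1305/37073) = 1739/2000 ≈ 0.869500
step 5 [5y] bond c/1=11/200: DF=(430639/400000 − 11/200·(0.972100+0.951600+0.914100+0.869500))/(1+11/200) = 517/625 ≈ 0.827200
step 6 [6y] zero: DF = P = 8217/10000 ≈ 0.821700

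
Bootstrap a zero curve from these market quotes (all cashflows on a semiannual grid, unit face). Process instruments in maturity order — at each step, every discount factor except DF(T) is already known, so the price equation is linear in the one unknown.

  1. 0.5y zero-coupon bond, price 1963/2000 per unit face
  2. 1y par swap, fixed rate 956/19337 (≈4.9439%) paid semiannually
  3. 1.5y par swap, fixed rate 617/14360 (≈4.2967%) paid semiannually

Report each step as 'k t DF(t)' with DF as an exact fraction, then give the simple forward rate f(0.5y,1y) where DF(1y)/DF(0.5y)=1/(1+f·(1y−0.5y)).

step 1 [0.5y] zero: DF = P = 1963/2000 ≈ 0.981500
step 2 [1y] swap r/2=478/19337: DF=(1 − 478/19337·(0.981500))/(1+478/19337) = 4761/5000 ≈ 0.952200
step 3 [1.5y] swap r/2=617/28720: DF=(1 − 617/28720·(0.981500+0.952200))/(1+617/28720) = 9383/10000 ≈ 0.938300

1 1/2 1963/2000
2 1 4761/5000
3 3/2 9383/10000
f(0.5y,1y) = ((1963/2000)/(4761/5000) − 1)/(1/2) = 293/4761 ≈ 6.1542%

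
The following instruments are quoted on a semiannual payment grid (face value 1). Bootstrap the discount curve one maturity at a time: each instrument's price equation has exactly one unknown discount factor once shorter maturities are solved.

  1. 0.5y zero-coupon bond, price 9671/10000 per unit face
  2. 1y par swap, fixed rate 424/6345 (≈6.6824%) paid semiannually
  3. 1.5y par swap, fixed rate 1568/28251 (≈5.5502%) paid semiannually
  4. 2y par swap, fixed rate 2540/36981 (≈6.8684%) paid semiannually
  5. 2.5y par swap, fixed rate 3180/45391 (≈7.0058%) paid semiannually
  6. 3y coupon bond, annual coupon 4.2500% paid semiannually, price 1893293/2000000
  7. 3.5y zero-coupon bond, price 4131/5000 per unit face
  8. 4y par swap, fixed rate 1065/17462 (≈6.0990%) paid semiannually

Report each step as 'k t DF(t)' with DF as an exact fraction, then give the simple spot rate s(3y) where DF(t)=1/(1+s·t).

step 1 [0.5y] zero: DF = P = 9671/10000 ≈ 0.967100
step 2 [1y] swap r/2=212/6345: DF=(1 − 212/6345·(0.967100))/(1+212/6345) = 2341/2500 ≈ 0.936400
step 3 [1.5y] swap r/2=784/28251: DF=(1 − 784/28251·(0.967100+0.936400))/(1+784/28251) = 576/625 ≈ 0.921600
step 4 [2y] swap r/2=1270/36981: DF=(1 − 1270/36981·(0.967100+0.936400+0.921600))/(1+1270/36981) = 873/1000 ≈ 0.873000
step 5 [2.5y] swap r/2=1590/45391: DF=(1 − 1590/45391·(0.967100+0.936400+0.921600+0.873000))/(1+1590/45391) = 841/1000 ≈ 0.841000
step 6 [3y] bond c/2=17/800: DF=(1893293/2000000 − 17/800·(0.967100+0.936400+0.921600+0.873000+0.841000))/(1+17/800) = 333/400 ≈ 0.832500
step 7 [3.5y] zero: DF = P = 4131/5000 ≈ 0.826200
step 8 [4y] swap r/2=1065/34924: DF=(1 − 1065/34924·(0.967100+0.936400+0.921600+0.873000+0.841000+0.832500+0.826200))/(1+1065/34924) = 787/1000 ≈ 0.787000

1 1/2 9671/10000
2 1 2341/2500
3 3/2 576/625
4 2 873/1000
5 5/2 841/1000
6 3 333/400
7 7/2 4131/5000
8 4 787/1000
s(3y) = (1/(333/400) − 1)/(3) = 67/999 ≈ 6.7067%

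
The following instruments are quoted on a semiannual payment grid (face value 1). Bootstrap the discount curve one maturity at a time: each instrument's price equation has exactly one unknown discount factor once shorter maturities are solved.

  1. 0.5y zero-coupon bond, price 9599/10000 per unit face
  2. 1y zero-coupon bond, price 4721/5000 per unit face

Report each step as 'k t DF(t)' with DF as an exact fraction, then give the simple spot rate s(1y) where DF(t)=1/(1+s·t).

1 1/2 9599/10000
2 1 4721/5000
s(1y) = (1/(4721/5000) − 1)/(1) = 279/4721 ≈ 5.9098%

step 1 [0.5y] zero: DF = P = 9599/10000 ≈ 0.959900
step 2 [1y] zero: DF = P = 4721/5000 ≈ 0.944200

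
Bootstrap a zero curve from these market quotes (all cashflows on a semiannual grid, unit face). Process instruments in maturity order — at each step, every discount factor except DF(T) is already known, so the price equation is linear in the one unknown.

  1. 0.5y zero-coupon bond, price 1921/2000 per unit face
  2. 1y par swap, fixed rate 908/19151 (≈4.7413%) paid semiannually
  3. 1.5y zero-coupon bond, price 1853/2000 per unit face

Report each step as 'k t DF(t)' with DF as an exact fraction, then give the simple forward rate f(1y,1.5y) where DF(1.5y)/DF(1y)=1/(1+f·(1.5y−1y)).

1 1/2 1921/2000
2 1 4773/5000
3 3/2 1853/2000
f(1y,1.5y) = ((4773/5000)/(1853/2000) − 1)/(1/2) = 562/9265 ≈ 6.0658%

step 1 [0.5y] zero: DF = P = 1921/2000 ≈ 0.960500
step 2 [1y] swap r/2=454/19151: DF=(1 − 454/19151·(0.960500))/(1+454/19151) = 4773/5000 ≈ 0.954600
step 3 [1.5y] zero: DF = P = 1853/2000 ≈ 0.926500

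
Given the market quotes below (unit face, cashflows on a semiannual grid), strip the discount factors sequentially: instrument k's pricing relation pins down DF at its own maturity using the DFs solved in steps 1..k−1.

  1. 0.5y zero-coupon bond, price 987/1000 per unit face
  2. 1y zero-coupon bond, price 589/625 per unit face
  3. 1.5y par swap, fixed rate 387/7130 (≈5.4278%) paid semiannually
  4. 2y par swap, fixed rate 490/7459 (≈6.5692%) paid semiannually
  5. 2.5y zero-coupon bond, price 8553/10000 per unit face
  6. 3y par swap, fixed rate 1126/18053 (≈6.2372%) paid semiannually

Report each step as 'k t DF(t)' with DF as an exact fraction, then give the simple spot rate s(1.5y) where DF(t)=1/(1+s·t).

step 1 [0.5y] zero: DF = P = 987/1000 ≈ 0.987000
step 2 [1y] zero: DF = P = 589/625 ≈ 0.942400
step 3 [1.5y] swap r/2=387/14260: DF=(1 − 387/14260·(0.987000+0.942400))/(1+387/14260) = 4613/5000 ≈ 0.922600
step 4 [2y] swap r/2=245/7459: DF=(1 − 245/7459·(0.987000+0.942400+0.922600))/(1+245/7459) = 351/400 ≈ 0.877500
step 5 [2.5y] zero: DF = P = 8553/10000 ≈ 0.855300
step 6 [3y] swap r/2=563/18053: DF=(1 − 563/18053·(0.987000+0.942400+0.922600+0.877500+0.855300))/(1+563/18053) = 8311/10000 ≈ 0.831100

1 1/2 987/1000
2 1 589/625
3 3/2 4613/5000
4 2 351/400
5 5/2 8553/10000
6 3 8311/10000
s(1.5y) = (1/(4613/5000) − 1)/(3/2) = 258/4613 ≈ 5.5929%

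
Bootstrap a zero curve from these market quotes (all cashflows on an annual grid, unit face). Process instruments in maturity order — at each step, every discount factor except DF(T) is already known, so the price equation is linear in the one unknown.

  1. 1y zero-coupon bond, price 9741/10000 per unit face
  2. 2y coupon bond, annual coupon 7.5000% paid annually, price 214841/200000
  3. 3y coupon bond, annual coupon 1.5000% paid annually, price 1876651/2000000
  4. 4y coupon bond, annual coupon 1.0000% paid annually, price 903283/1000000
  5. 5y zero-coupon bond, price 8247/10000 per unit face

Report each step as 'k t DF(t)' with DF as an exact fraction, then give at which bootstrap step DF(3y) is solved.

1 1 9741/10000
2 2 9313/10000
3 3 8963/10000
4 4 4333/5000
5 5 8247/10000
DF(3y) is solved at step 3

step 1 [1y] zero: DF = P = 9741/10000 ≈ 0.974100
step 2 [2y] bond c/1=3/40: DF=(214841/200000 − 3/40·(0.974100))/(1+3/40) = 9313/10000 ≈ 0.931300
step 3 [3y] bond c/1=3/200: DF=(1876651/2000000 − 3/200·(0.974100+0.931300))/(1+3/200) = 8963/10000 ≈ 0.896300
step 4 [4y] bond c/1=1/100: DF=(903283/1000000 − 1/100·(0.974100+0.931300+0.896300))/(1+1/100) = 4333/5000 ≈ 0.866600
step 5 [5y] zero: DF = P = 8247/10000 ≈ 0.824700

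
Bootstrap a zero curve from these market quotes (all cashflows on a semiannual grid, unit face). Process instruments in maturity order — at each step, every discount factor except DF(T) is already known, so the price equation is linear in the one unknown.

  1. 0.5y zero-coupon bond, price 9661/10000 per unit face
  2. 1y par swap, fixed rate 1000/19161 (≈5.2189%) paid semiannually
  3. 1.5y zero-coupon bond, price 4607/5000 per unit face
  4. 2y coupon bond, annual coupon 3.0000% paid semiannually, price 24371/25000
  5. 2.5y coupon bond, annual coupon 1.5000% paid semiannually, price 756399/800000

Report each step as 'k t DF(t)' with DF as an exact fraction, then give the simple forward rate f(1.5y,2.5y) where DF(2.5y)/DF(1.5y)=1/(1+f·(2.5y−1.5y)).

1 1/2 9661/10000
2 1 19/20
3 3/2 4607/5000
4 2 1837/2000
5 5/2 1821/2000
f(1.5y,2.5y) = ((4607/5000)/(1821/2000) − 1)/(1) = 109/9105 ≈ 1.1971%

step 1 [0.5y] zero: DF = P = 9661/10000 ≈ 0.966100
step 2 [1y] swap r/2=500/19161: DF=(1 − 500/19161·(0.966100))/(1+500/19161) = 19/20 ≈ 0.950000
step 3 [1.5y] zero: DF = P = 4607/5000 ≈ 0.921400
step 4 [2y] bond c/2=3/200: DF=(24371/25000 − 3/200·(0.966100+0.950000+0.921400))/(1+3/200) = 1837/2000 ≈ 0.918500
step 5 [2.5y] bond c/2=3/400: DF=(756399/800000 − 3/400·(0.966100+0.950000+0.921400+0.918500))/(1+3/400) = 1821/2000 ≈ 0.910500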